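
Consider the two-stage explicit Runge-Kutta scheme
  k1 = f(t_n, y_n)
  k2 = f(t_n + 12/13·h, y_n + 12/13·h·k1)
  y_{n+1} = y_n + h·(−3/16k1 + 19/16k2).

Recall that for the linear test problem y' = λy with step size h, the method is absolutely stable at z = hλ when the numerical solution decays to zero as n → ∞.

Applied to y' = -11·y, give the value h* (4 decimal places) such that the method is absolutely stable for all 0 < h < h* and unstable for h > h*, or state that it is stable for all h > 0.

(-0.9123,0); λ=-11 ⇒ h* = (52/57)/11 = 0.0829.

On y'=λy, z=hλ:
  k1=λy_n ⇒ h·k1=z·y_n;  k2=λ(1+12/13z)y_n ⇒ h·k2=z(1+12/13z)y_n
  y_{n+1}/y_n = 1 − 3/16z + 19/16z(1+12/13z) = 1 + z + 57/52z²
  so R(z) = 1 + z + 57/52z².

Boundary: |R(x)|=1, x<0.
x=-0.63: |R|=0.8051
R=1: x+57/52x²=0 ⇒ x=−52/57=-0.9123; min R=1−1/(4·57/52)=0.7719>−1
Confirm numerically:
  x=-0.882: |R|=0.97072 <1
  x=-0.718: |R|=0.84709 <1
  x=-0.367: |R|=0.78064 <1
  x=-1.459: |R|=1.87436 >1
  x=-1.372: |R|=1.69138 >1
  x=-1.127: |R|=1.26526 >1
So |R|<1 on (-0.9123, 0).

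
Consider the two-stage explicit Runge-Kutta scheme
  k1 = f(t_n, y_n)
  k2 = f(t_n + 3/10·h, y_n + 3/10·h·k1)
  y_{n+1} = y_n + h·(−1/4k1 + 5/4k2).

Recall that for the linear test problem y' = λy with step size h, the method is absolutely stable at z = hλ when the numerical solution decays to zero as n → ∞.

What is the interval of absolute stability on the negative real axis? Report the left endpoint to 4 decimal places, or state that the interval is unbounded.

(-2.6667, 0).

On y'=λy, z=hλ:
  k1=λy_n ⇒ h·k1=z·y_n;  k2=λ(1+3/10z)y_n ⇒ h·k2=z(1+3/10z)y_n
  y_{n+1}/y_n = 1 − 1/4z + 5/4z(1+3/10z) = 1 + z + 3/8z²
  so R(z) = 1 + z + 3/8z².

Solve |R(x)|<1 on ℝ⁻.
x=-1.41: |R|=0.3355
R=1: x+3/8x²=0 ⇒ x=−8/3=-2.6667; min R=1−1/(4·3/8)=0.3333>−1
Confirm numerically:
  x=-2.545: |R|=0.88388 <1
  x=-2.013: |R|=0.50656 <1
  x=-1.503: |R|=0.34413 <1
  x=-3.245: |R|=1.70376 >1
  x=-3.005: |R|=1.38126 >1
  x=-2.826: |R|=1.16885 >1
So |R|<1 on (-2.6667, 0).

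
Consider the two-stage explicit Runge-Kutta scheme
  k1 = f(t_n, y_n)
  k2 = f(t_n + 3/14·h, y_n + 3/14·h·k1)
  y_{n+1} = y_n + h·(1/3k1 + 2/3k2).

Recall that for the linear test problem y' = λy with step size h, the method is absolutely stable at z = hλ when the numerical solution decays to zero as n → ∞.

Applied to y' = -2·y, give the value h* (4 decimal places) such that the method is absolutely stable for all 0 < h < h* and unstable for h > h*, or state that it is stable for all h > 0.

With y'=λy (z=hλ):
  k1=λy_n ⇒ h·k1=z·y_n;  k2=λ(1+3/14z)y_n ⇒ h·k2=z(1+3/14z)y_n
  y_{n+1}/y_n = 1 + 1/3z + 2/3z(1+3/14z) = 1 + z + 1/7z²
  ⇒ R(z) = 1 + z + 1/7z².

Find x<0 with |R(x)|<1.
x=-1.51: |R|=0.1843
R=1: x+1/7x²=0 ⇒ x=−7=-7.0000; min R=1−1/(4·1/7)=-0.7500>−1
Confirm numerically:
  x=-5.045: |R|=0.40900 <1
  x=-4.832: |R|=0.49654 <1
  x=-3.151: |R|=0.73260 <1
  x=-7.508: |R|=1.54487 >1
  x=-7.308: |R|=1.32155 >1
Stable set (-7.0000, 0).

(-7.0000,0); λ=-2 ⇒ h* = (7)/2 = 3.5000.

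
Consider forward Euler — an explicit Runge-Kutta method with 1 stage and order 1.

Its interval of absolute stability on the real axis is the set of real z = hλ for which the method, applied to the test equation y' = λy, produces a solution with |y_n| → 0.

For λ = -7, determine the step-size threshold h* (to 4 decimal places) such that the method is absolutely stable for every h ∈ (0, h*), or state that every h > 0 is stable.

With y'=λy (z=hλ):
  order 1, 1-stage ⇒ R(z)=1+z
  (e.g. R(-1.39)=-0.39000, |R|=0.39000)

Boundary: |R(x)|=1, x<0.
x=-1.39: |R|=0.3900
|R(-1.57)|=0.5700 |R(-1.03)|=0.0300 |R(-0.99)|=0.0100
Bisect:
  x_lo=-2.5792 |R|=1.5792  x_hi=-0.3538 |R|=0.6462
  mid=-1.46654 |R|=0.46654 →hi
  mid=-2.02288 |R|=1.02288 →lo
  mid=-1.74471 |R|=0.74471 →hi
  mid=-1.88380 |R|=0.88380 →hi
  mid=-1.95334 |R|=0.95334 →hi
  mid=-1.98811 |R|=0.98811 →hi
  mid=-2.00550 |R|=1.00550 →lo
  mid=-1.99681 |R|=0.99681 →hi
  mid=-2.00115 |R|=1.00115 →lo
  mid=-1.99898 |R|=0.99898 →hi
  ...
  [-2.00007,-1.99993] ⇒ x*=-2.0000
Stable set (-2.0000, 0).

(-2.0000,0); λ=-7 ⇒ h* = 0.2857.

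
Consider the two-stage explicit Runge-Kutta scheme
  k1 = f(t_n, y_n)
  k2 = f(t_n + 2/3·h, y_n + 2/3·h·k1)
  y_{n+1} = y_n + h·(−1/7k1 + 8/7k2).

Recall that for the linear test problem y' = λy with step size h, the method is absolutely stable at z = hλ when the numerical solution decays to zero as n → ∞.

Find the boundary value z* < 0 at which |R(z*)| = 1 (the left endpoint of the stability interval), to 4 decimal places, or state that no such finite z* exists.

left endpoint -1.3125.

Test eqn y'=λy, z=hλ:
  k1=λy_n ⇒ h·k1=z·y_n;  k2=λ(1+2/3z)y_n ⇒ h·k2=z(1+2/3z)y_n
  y_{n+1}/y_n = 1 − 1/7z + 8/7z(1+2/3z) = 1 + z + 16/21z²
  so R(z) = 1 + z + 16/21z².

Boundary: |R(x)|=1, x<0.
x=-1.11: |R|=0.8287
R=1: x+16/21x²=0 ⇒ x=−21/16=-1.3125; min R=1−1/(4·16/21)=0.6719>−1
Confirm numerically:
  x=-0.843: |R|=0.69845 <1
  x=-0.744: |R|=0.67774 <1
  x=-0.713: |R|=0.67433 <1
  x=-1.714: |R|=1.52432 >1
  x=-1.616: |R|=1.37368 >1
  x=-1.560: |R|=1.29417 >1
So |R|<1 on (-1.3125, 0).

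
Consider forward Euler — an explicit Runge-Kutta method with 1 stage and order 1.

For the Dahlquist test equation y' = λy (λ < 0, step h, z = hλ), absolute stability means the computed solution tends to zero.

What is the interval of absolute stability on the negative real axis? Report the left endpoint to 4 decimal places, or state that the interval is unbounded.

(-2.0000, 0).

On y'=λy, z=hλ:
  order 1, 1-stage ⇒ R(z)=1+z
  (e.g. R(-1.33)=-0.33000, |R|=0.33000)

Find x<0 with |R(x)|<1.
x=-1.33: |R|=0.3300
|R(-2.39)|=1.3900 |R(-1.82)|=0.8200 |R(-0.93)|=0.0700
Bisect:
  x_lo=-2.4944 |R|=1.4944  x_hi=-0.3683 |R|=0.6317
  mid=-1.43138 |R|=0.43138 →hi
  mid=-1.96291 |R|=0.96291 →hi
  mid=-2.22867 |R|=1.22867 →lo
  mid=-2.09579 |R|=1.09579 →lo
  mid=-2.02935 |R|=1.02935 →lo
  mid=-1.99613 |R|=0.99613 →hi
  mid=-2.01274 |R|=1.01274 →lo
  ...
  [-2.00002,-1.99989] ⇒ x*=-2.0000
Interval (-2.0000, 0).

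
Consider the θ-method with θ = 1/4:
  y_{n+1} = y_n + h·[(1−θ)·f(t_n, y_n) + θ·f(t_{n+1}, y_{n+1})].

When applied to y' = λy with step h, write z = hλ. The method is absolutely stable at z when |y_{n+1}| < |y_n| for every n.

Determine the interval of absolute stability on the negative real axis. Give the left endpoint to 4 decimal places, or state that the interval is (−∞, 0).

(-4.0000, 0).

With y'=λy (z=hλ):
  y_{n+1} = y_n + z·[3/4·y_n + 1/4·y_{n+1}] ⇒ (1 − 1/4z)y_{n+1} = (1 + 3/4z)y_n
  so R(z) = (1 + 3/4z)/(1 − 1/4z).

Need |R(x)|<1, x<0.
x=-0.92: |R|=0.2520
R=−1: 1+3/4x = −1+1/4x ⇒ -1/2x=2 ⇒ x=2/(-1/2)=-4.0000
Confirm numerically:
  x=-3.007: |R|=0.71657 <1
  x=-2.541: |R|=0.55389 <1
  x=-2.533: |R|=0.55090 <1
  x=-1.844: |R|=0.26215 <1
  x=-4.534: |R|=1.12515 >1
  x=-4.439: |R|=1.10404 >1
  x=-4.089: |R|=1.02201 >1
So |R|<1 on (-4.0000, 0).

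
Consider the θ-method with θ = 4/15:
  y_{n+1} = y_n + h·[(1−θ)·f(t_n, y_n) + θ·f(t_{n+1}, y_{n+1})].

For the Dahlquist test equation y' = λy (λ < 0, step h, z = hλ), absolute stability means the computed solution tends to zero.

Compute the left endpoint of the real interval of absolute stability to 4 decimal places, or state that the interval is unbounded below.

left endpoint -4.2857.

On y'=λy, z=hλ:
  y_{n+1} = y_n + z·[11/15·y_n + 4/15·y_{n+1}] ⇒ (1 − 4/15z)y_{n+1} = (1 + 11/15z)y_n
  Hence R(z) = (1 + 11/15z)/(1 − 4/15z).

Need |R(x)|<1, x<0.
x=-1.08: |R|=0.1615
R=−1: 1+11/15x = −1+4/15x ⇒ -7/15x=2 ⇒ x=2/(-7/15)=-4.2857
Confirm numerically:
  x=-3.920: |R|=0.91656 <1
  x=-3.507: |R|=0.81222 <1
  x=-3.299: |R|=0.75504 <1
  x=-2.157: |R|=0.36935 <1
  x=-4.624: |R|=1.07070 >1
  x=-4.472: |R|=1.03965 >1
  x=-4.359: |R|=1.01582 >1
So |R|<1 on (-4.2857, 0).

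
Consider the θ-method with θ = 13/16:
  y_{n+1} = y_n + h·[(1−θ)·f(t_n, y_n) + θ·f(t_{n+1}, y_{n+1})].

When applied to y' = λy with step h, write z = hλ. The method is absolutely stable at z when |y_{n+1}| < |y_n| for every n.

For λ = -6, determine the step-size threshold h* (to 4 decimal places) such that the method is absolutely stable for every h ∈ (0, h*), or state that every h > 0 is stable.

With y'=λy (z=hλ):
  y_{n+1} = y_n + z·[3/16·y_n + 13/16·y_{n+1}] ⇒ (1 − 13/16z)y_{n+1} = (1 + 3/16z)y_n
  Hence R(z) = (1 + 3/16z)/(1 − 13/16z).

Find x<0 with |R(x)|<1.
x=-0.79: |R|=0.5188
x=-2: |R|=0.2381
x=-10: |R|=0.0959
x=-100: |R|=0.2158
θ=13/16≥1/2 ⇒ |1+3/16x|<|1−13/16x| ∀x<0 ⇒ stable on all of ℝ⁻.

(−∞, 0) — no finite endpoint. Any h>0 works for λ=-6.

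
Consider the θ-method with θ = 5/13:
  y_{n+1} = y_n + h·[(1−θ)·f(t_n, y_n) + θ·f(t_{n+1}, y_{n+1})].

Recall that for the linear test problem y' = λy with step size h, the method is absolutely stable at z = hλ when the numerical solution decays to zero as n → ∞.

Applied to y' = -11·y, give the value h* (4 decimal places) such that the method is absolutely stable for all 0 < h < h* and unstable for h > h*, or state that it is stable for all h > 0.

(-8.6667,0); λ=-11 ⇒ h* = (26/3)/11 = 0.7879.

Test eqn y'=λy, z=hλ:
  y_{n+1} = y_n + z·[8/13·y_n + 5/13·y_{n+1}] ⇒ (1 − 5/13z)y_{n+1} = (1 + 8/13z)y_n
  Hence R(z) = (1 + 8/13z)/(1 − 5/13z).

Need |R(x)|<1, x<0.
x=-0.69: |R|=0.4547
R=−1: 1+8/13x = −1+5/13x ⇒ -3/13x=2 ⇒ x=2/(-3/13)=-8.6667
Confirm numerically:
  x=-6.995: |R|=0.89547 <1
  x=-6.396: |R|=0.84855 <1
  x=-5.697: |R|=0.78525 <1
  x=-9.256: |R|=1.02982 >1
  x=-8.813: |R|=1.00769 >1
  x=-8.783: |R|=1.00613 >1
Stable set (-8.6667, 0).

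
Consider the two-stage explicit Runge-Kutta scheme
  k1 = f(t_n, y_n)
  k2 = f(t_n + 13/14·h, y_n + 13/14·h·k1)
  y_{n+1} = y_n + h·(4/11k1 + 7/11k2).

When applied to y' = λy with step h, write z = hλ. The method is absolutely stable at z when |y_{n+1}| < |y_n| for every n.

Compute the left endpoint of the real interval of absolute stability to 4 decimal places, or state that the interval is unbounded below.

On y'=λy, z=hλ:
  k1=λy_n ⇒ h·k1=z·y_n;  k2=λ(1+13/14z)y_n ⇒ h·k2=z(1+13/14z)y_n
  y_{n+1}/y_n = 1 + 4/11z + 7/11z(1+13/14z) = 1 + z + 13/22z²
  ⇒ R(z) = 1 + z + 13/22z².

Need |R(x)|<1, x<0.
x=-0.33: |R|=0.7344
R=1: x+13/22x²=0 ⇒ x=−22/13=-1.6923; min R=1−1/(4·13/22)=0.5769>−1
Confirm numerically:
  x=-1.361: |R|=0.73355 <1
  x=-1.326: |R|=0.71298 <1
  x=-0.818: |R|=0.57739 <1
  x=-2.199: |R|=1.65840 >1
  x=-1.998: |R|=1.36091 >1
Stable set (-1.6923, 0).

z* = -1.6923.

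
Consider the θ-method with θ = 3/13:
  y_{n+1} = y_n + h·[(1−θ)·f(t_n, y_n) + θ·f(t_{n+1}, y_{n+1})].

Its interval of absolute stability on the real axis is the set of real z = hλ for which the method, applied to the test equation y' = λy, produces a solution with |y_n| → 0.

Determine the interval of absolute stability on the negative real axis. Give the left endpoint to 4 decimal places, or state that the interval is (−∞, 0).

On y'=λy, z=hλ:
  y_{n+1} = y_n + z·[10/13·y_n + 3/13·y_{n+1}] ⇒ (1 − 3/13z)y_{n+1} = (1 + 10/13z)y_n
  ⇒ R(z) = (1 + 10/13z)/(1 − 3/13z).

Need |R(x)|<1, x<0.
x=-0.79: |R|=0.3318
R=−1: 1+10/13x = −1+3/13x ⇒ -7/13x=2 ⇒ x=2/(-7/13)=-3.7143
Confirm numerically:
  x=-3.264: |R|=0.86171 <1
  x=-2.139: |R|=0.43210 <1
  x=-2.110: |R|=0.41904 <1
  x=-1.995: |R|=0.36608 <1
  x=-3.876: |R|=1.04596 >1
  x=-3.774: |R|=1.01719 >1
Stable set (-3.7143, 0).

z∈(-3.7143,0).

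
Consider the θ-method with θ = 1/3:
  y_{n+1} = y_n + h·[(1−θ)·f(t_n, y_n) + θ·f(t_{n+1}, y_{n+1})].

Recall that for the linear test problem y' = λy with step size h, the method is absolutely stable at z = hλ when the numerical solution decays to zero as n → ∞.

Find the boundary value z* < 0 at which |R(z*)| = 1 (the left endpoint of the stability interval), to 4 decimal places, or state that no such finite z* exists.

z* = -6.0000.

Test eqn y'=λy, z=hλ:
  y_{n+1} = y_n + z·[2/3·y_n + 1/3·y_{n+1}] ⇒ (1 − 1/3z)y_{n+1} = (1 + 2/3z)y_n
  R(z) = (1 + 2/3z)/(1 − 1/3z).

Need |R(x)|<1, x<0.
x=-1.32: |R|=0.0833
R=−1: 1+2/3x = −1+1/3x ⇒ -1/3x=2 ⇒ x=2/(-1/3)=-6.0000
Confirm numerically:
  x=-4.695: |R|=0.83041 <1
  x=-4.340: |R|=0.77384 <1
  x=-4.179: |R|=0.74634 <1
  x=-6.453: |R|=1.04792 >1
  x=-6.119: |R|=1.01305 >1
So |R|<1 on (-6.0000, 0).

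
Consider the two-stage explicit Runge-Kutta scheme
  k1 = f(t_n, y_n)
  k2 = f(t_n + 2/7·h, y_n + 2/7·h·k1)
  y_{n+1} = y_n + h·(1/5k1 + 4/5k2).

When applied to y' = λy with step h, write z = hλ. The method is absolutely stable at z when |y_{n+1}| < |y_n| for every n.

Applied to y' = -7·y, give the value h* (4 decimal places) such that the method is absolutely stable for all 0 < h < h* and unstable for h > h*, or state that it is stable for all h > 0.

With y'=λy (z=hλ):
  k1=λy_n ⇒ h·k1=z·y_n;  k2=λ(1+2/7z)y_n ⇒ h·k2=z(1+2/7z)y_n
  y_{n+1}/y_n = 1 + 1/5z + 4/5z(1+2/7z) = 1 + z + 8/35z²
  so R(z) = 1 + z + 8/35z².

Need |R(x)|<1, x<0.
x=-1.5: |R|=0.0143
R=1: x+8/35x²=0 ⇒ x=−35/8=-4.3750; min R=1−1/(4·8/35)=-0.0938>−1
Confirm numerically:
  x=-3.505: |R|=0.30301 <1
  x=-2.596: |R|=0.05561 <1
  x=-2.360: |R|=0.08695 <1
  x=-4.959: |R|=1.66196 >1
  x=-4.816: |R|=1.48545 >1
  x=-4.448: |R|=1.07422 >1
Stable set (-4.3750, 0).

(-4.3750,0); λ=-7 ⇒ h* = (35/8)/7 = 0.6250.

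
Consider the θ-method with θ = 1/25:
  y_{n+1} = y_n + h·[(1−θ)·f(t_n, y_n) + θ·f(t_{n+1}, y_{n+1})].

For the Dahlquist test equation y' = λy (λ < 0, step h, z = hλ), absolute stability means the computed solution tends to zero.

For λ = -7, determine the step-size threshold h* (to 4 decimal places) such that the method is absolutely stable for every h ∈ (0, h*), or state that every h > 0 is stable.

Test eqn y'=λy, z=hλ:
  y_{n+1} = y_n + z·[24/25·y_n + 1/25·y_{n+1}] ⇒ (1 − 1/25z)y_{n+1} = (1 + 24/25z)y_n
  ⇒ R(z) = (1 + 24/25z)/(1 − 1/25z).

Solve |R(x)|<1 on ℝ⁻.
x=-1.67: |R|=0.5654
R=−1: 1+24/25x = −1+1/25x ⇒ -23/25x=2 ⇒ x=2/(-23/25)=-2.1739
Confirm numerically:
  x=-1.662: |R|=0.55840 <1
  x=-1.351: |R|=0.28174 <1
  x=-0.911: |R|=0.12103 <1
  x=-2.504: |R|=1.27603 >1
  x=-2.448: |R|=1.22967 >1
  x=-2.221: |R|=1.03979 >1
So |R|<1 on (-2.1739, 0).

(-2.1739,0); λ=-7 ⇒ h* = (50/23)/7 = 0.3106.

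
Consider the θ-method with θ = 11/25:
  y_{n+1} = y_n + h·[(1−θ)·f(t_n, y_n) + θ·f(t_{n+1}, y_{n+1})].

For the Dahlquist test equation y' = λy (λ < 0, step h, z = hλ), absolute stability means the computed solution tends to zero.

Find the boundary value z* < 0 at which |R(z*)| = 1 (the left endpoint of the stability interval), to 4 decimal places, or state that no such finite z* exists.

z* = -16.6667.

With y'=λy (z=hλ):
  y_{n+1} = y_n + z·[14/25·y_n + 11/25·y_{n+1}] ⇒ (1 − 11/25z)y_{n+1} = (1 + 14/25z)y_n
  ⇒ R(z) = (1 + 14/25z)/(1 − 11/25z).

Solve |R(x)|<1 on ℝ⁻.
x=-1.33: |R|=0.1610
R=−1: 1+14/25x = −1+11/25x ⇒ -3/25x=2 ⇒ x=2/(-3/25)=-16.6667
Confirm numerically:
  x=-13.569: |R|=0.94667 <1
  x=-13.098: |R|=0.93668 <1
  x=-11.511: |R|=0.89799 <1
  x=-10.702: |R|=0.87462 <1
  x=-17.078: |R|=1.00580 >1
  x=-17.058: |R|=1.00552 >1
  x=-16.723: |R|=1.00081 >1
So |R|<1 on (-16.6667, 0).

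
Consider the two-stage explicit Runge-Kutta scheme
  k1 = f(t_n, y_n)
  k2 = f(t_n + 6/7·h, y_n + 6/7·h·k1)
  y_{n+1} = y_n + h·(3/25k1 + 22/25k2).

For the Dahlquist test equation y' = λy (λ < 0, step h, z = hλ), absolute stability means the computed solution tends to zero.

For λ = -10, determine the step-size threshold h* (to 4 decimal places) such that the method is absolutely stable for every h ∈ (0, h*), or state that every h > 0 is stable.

With y'=λy (z=hλ):
  k1=λy_n ⇒ h·k1=z·y_n;  k2=λ(1+6/7z)y_n ⇒ h·k2=z(1+6/7z)y_n
  y_{n+1}/y_n = 1 + 3/25z + 22/25z(1+6/7z) = 1 + z + 132/175z²
  Hence R(z) = 1 + z + 132/175z².

Need |R(x)|<1, x<0.
x=-1.65: |R|=1.4035
R=1: x+132/175x²=0 ⇒ x=−175/132=-1.3258; min R=1−1/(4·132/175)=0.6686>−1
Confirm numerically:
  x=-1.229: |R|=0.91030 <1
  x=-1.225: |R|=0.90690 <1
  x=-0.631: |R|=0.66933 <1
  x=-1.697: |R|=1.47520 >1
  x=-1.457: |R|=1.14423 >1
  x=-1.429: |R|=1.11128 >1
Interval (-1.3258, 0).

(-1.3258,0); λ=-10 ⇒ h* = (175/132)/10 = 0.1326.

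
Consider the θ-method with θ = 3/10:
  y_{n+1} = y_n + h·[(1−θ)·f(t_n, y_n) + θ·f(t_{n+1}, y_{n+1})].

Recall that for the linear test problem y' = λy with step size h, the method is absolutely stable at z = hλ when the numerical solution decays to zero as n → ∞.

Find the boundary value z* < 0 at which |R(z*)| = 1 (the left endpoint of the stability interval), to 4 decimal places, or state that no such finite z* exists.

On y'=λy, z=hλ:
  y_{n+1} = y_n + z·[7/10·y_n + 3/10·y_{n+1}] ⇒ (1 − 3/10z)y_{n+1} = (1 + 7/10z)y_n
  Hence R(z) = (1 + 7/10z)/(1 − 3/10z).

Boundary: |R(x)|=1, x<0.
x=-0.83: |R|=0.3355
R=−1: 1+7/10x = −1+3/10x ⇒ -2/5x=2 ⇒ x=2/(-2/5)=-5.0000
Confirm numerically:
  x=-4.529: |R|=0.92013 <1
  x=-3.914: |R|=0.80020 <1
  x=-2.084: |R|=0.28230 <1
  x=-5.417: |R|=1.06354 >1
  x=-5.288: |R|=1.04454 >1
Stable set (-5.0000, 0).

z* = -5.0000.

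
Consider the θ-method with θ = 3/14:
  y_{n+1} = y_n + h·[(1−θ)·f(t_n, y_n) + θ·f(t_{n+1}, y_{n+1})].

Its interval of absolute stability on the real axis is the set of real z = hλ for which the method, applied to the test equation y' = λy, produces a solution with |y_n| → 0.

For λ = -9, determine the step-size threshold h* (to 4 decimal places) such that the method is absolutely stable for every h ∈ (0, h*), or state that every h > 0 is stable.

(-3.5000,0); λ=-9 ⇒ h* = (7/2)/9 = 0.3889.

With y'=λy (z=hλ):
  y_{n+1} = y_n + z·[11/14·y_n + 3/14·y_{n+1}] ⇒ (1 − 3/14z)y_{n+1} = (1 + 11/14z)y_n
  so R(z) = (1 + 11/14z)/(1 − 3/14z).

Need |R(x)|<1, x<0.
x=-0.84: |R|=0.2881
R=−1: 1+11/14x = −1+3/14x ⇒ -4/7x=2 ⇒ x=2/(-4/7)=-3.5000
Confirm numerically:
  x=-2.402: |R|=0.58578 <1
  x=-2.202: |R|=0.49607 <1
  x=-1.614: |R|=0.19924 <1
  x=-3.713: |R|=1.06778 >1
  x=-3.564: |R|=1.02074 >1
  x=-3.525: |R|=1.00814 >1
Stable set (-3.5000, 0).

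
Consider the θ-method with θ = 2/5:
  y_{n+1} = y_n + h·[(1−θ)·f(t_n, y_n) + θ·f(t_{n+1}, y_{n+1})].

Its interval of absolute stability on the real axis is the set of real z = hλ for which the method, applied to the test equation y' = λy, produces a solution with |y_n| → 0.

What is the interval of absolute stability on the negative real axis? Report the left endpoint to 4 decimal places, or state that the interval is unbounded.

z∈(-10.0000,0).

Set f=λy, z=hλ:
  y_{n+1} = y_n + z·[3/5·y_n + 2/5·y_{n+1}] ⇒ (1 − 2/5z)y_{n+1} = (1 + 3/5z)y_n
  ⇒ R(z) = (1 + 3/5z)/(1 − 2/5z).

Find x<0 with |R(x)|<1.
x=-0.46: |R|=0.6115
R=−1: 1+3/5x = −1+2/5x ⇒ -1/5x=2 ⇒ x=2/(-1/5)=-10.0000
Confirm numerically:
  x=-7.397: |R|=0.86850 <1
  x=-6.814: |R|=0.82897 <1
  x=-6.713: |R|=0.82161 <1
  x=-10.451: |R|=1.01741 >1
  x=-10.331: |R|=1.01290 >1
  x=-10.208: |R|=1.00818 >1
Stable set (-10.0000, 0).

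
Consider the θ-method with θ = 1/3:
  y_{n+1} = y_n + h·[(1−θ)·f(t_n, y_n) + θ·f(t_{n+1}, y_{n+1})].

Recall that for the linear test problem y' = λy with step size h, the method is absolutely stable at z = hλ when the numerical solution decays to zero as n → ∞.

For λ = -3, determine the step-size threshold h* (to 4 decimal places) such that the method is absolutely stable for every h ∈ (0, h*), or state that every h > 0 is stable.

Test eqn y'=λy, z=hλ:
  y_{n+1} = y_n + z·[2/3·y_n + 1/3·y_{n+1}] ⇒ (1 − 1/3z)y_{n+1} = (1 + 2/3z)y_n
  Hence R(z) = (1 + 2/3z)/(1 − 1/3z).

Need |R(x)|<1, x<0.
x=-0.71: |R|=0.4259
R=−1: 1+2/3x = −1+1/3x ⇒ -1/3x=2 ⇒ x=2/(-1/3)=-6.0000
Confirm numerically:
  x=-5.435: |R|=0.93302 <1
  x=-4.503: |R|=0.80048 <1
  x=-3.404: |R|=0.59463 <1
  x=-2.840: |R|=0.45890 <1
  x=-6.537: |R|=1.05631 >1
  x=-6.153: |R|=1.01672 >1
Stable set (-6.0000, 0).

(-6.0000,0); λ=-3 ⇒ h* = (6)/3 = 2.0000.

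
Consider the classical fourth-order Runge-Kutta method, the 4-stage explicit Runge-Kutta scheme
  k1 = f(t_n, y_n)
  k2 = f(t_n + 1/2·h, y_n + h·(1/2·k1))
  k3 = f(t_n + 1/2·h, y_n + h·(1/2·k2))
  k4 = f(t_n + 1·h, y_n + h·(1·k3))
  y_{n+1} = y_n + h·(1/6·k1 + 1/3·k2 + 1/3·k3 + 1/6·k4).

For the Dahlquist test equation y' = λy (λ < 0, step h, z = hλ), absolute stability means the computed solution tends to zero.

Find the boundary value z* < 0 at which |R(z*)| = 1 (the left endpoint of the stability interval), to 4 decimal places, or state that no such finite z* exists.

With y'=λy (z=hλ):
  order 4, 4-stage ⇒ R(z)=1+z+z^2/2+z^3/6+z^4/24
  (e.g. R(-0.66)=0.51779, |R|=0.51779)

Solve |R(x)|<1 on ℝ⁻.
x=-0.66: |R|=0.5178
|R(-2.06)|=0.3552 |R(-1.95)|=0.3179 |R(-0.8)|=0.4517
Bisect:
  x_lo=-3.4583 |R|=2.5881  x_hi=-0.1775 |R|=0.8373
  mid=-1.81792 |R|=0.28826 →hi
  mid=-2.63811 |R|=0.79984 →hi
  mid=-3.04821 |R|=1.47436 →lo
  mid=-2.84316 |R|=1.09081 →lo
  mid=-2.74064 |R|=0.93473 →hi
  mid=-2.79190 |R|=1.01000 →lo
  mid=-2.76627 |R|=0.97169 →hi
  mid=-2.77908 |R|=0.99067 →hi
  mid=-2.78549 |R|=1.00030 →lo
  ...
  [-2.78549,-2.78529] ⇒ x*=-2.7853
Interval (-2.7853, 0).

z* = -2.7853.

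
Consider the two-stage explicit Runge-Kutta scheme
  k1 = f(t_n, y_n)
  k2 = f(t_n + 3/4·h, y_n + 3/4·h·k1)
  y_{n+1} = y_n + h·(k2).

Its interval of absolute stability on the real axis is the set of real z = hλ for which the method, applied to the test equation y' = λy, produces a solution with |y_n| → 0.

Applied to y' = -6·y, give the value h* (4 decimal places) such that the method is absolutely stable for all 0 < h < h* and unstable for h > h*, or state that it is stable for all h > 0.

Set f=λy, z=hλ:
  k1=λy_n ⇒ h·k1=z·y_n;  k2=λ(1+3/4z)y_n ⇒ h·k2=z(1+3/4z)y_n
  y_{n+1}/y_n = 1 + z(1+3/4z) = 1 + z + 3/4z²
  so R(z) = 1 + z + 3/4z².

Solve |R(x)|<1 on ℝ⁻.
x=-1.32: |R|=0.9868
R=1: x+3/4x²=0 ⇒ x=−4/3=-1.3333; min R=1−1/(4·3/4)=0.6667>−1
Confirm numerically:
  x=-1.279: |R|=0.94788 <1
  x=-1.021: |R|=0.76083 <1
  x=-0.948: |R|=0.72603 <1
  x=-0.560: |R|=0.67520 <1
  x=-1.531: |R|=1.22697 >1
  x=-1.433: |R|=1.10712 >1
Interval (-1.3333, 0).

(-1.3333,0); λ=-6 ⇒ h* = (4/3)/6 = 0.2222.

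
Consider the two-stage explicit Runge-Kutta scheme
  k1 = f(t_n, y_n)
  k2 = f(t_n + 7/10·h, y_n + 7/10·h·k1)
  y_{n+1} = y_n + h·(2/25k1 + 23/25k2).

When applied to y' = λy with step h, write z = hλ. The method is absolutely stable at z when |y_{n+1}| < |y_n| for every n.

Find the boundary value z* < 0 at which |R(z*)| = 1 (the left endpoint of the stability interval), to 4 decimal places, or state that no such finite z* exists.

z* = -1.5528.

Test eqn y'=λy, z=hλ:
  k1=λy_n ⇒ h·k1=z·y_n;  k2=λ(1+7/10z)y_n ⇒ h·k2=z(1+7/10z)y_n
  y_{n+1}/y_n = 1 + 2/25z + 23/25z(1+7/10z) = 1 + z + 161/250z²
  so R(z) = 1 + z + 161/250z².

Boundary: |R(x)|=1, x<0.
x=-1.45: |R|=0.9040
R=1: x+161/250x²=0 ⇒ x=−250/161=-1.5528; min R=1−1/(4·161/250)=0.6118>−1
Confirm numerically:
  x=-1.373: |R|=0.84102 <1
  x=-1.308: |R|=0.79380 <1
  x=-1.170: |R|=0.71157 <1
  x=-2.092: |R|=1.72644 >1
  x=-2.061: |R|=1.67453 >1
  x=-1.654: |R|=1.10780 >1
So |R|<1 on (-1.5528, 0).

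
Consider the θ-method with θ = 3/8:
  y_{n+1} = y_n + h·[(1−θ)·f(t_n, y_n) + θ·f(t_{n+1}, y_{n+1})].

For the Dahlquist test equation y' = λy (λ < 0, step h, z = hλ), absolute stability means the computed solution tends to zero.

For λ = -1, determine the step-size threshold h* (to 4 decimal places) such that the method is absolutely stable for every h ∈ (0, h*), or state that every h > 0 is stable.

With y'=λy (z=hλ):
  y_{n+1} = y_n + z·[5/8·y_n + 3/8·y_{n+1}] ⇒ (1 − 3/8z)y_{n+1} = (1 + 5/8z)y_n
  so R(z) = (1 + 5/8z)/(1 − 3/8z).

Find x<0 with |R(x)|<1.
x=-0.34: |R|=0.6984
R=−1: 1+5/8x = −1+3/8x ⇒ -1/4x=2 ⇒ x=2/(-1/4)=-8.0000
Confirm numerically:
  x=-7.258: |R|=0.95016 <1
  x=-6.752: |R|=0.91166 <1
  x=-6.315: |R|=0.87493 <1
  x=-8.399: |R|=1.02404 >1
  x=-8.035: |R|=1.00218 >1
Interval (-8.0000, 0).

(-8.0000,0); λ=-1 ⇒ h* = (8)/1 = 8.0000.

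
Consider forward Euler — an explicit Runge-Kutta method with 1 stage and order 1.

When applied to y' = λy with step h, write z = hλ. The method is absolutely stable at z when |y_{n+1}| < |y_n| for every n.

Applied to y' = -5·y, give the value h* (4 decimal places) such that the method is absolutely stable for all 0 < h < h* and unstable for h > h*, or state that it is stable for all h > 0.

(-2.0000,0); λ=-5 ⇒ h* = 0.4000.

With y'=λy (z=hλ):
  order 1, 1-stage ⇒ R(z)=1+z
  (e.g. R(-0.94)=0.06000, |R|=0.06000)

Solve |R(x)|<1 on ℝ⁻.
x=-0.94: |R|=0.0600
|R(-1.56)|=0.5600 |R(-0.79)|=0.2100 |R(-0.72)|=0.2800
Bisect:
  x_lo=-2.4157 |R|=1.4157  x_hi=-0.3632 |R|=0.6368
  mid=-1.38947 |R|=0.38947 →hi
  mid=-1.90261 |R|=0.90261 →hi
  mid=-2.15918 |R|=1.15918 →lo
  mid=-2.03089 |R|=1.03089 →lo
  mid=-1.96675 |R|=0.96675 →hi
  mid=-1.99882 |R|=0.99882 →hi
  mid=-2.01486 |R|=1.01486 →lo
  mid=-2.00684 |R|=1.00684 →lo
  ...
  [-2.00007,-1.99995] ⇒ x*=-2.0000
So |R|<1 on (-2.0000, 0).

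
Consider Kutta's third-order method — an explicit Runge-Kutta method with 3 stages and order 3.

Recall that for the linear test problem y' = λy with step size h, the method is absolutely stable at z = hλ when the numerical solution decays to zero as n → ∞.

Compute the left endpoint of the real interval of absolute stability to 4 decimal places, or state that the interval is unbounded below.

Test eqn y'=λy, z=hλ:
  order 3, 3-stage ⇒ R(z)=1+z+z^2/2+z^3/6
  (e.g. R(-1.7)=-0.07383, |R|=0.07383)

Find x<0 with |R(x)|<1.
x=-1.7: |R|=0.0738
|R(-2.51)|=0.9955 |R(-2.17)|=0.5186 |R(-0.78)|=0.4451
Bisect:
  x_lo=-3.1418 |R|=2.3750  x_hi=-0.0975 |R|=0.9071
  mid=-1.61965 |R|=0.01615 →hi
  mid=-2.38071 |R|=0.79571 →hi
  mid=-2.76124 |R|=1.45784 →lo
  mid=-2.57097 |R|=1.09834 →lo
  mid=-2.47584 |R|=0.94034 →hi
  mid=-2.52341 |R|=1.01762 →lo
  mid=-2.49962 |R|=0.97856 →hi
  mid=-2.51152 |R|=0.99798 →hi
  mid=-2.51746 |R|=1.00777 →lo
  mid=-2.51449 |R|=1.00287 →lo
  ...
  [-2.51282,-2.51263] ⇒ x*=-2.5127
Interval (-2.5127, 0).

z* = -2.5127.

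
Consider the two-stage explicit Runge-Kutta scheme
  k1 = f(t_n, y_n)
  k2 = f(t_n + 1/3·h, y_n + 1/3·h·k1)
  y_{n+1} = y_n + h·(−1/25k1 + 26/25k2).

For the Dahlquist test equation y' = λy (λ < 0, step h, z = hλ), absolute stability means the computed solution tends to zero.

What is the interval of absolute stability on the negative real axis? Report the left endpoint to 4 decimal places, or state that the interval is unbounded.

z∈(-2.8846,0).

On y'=λy, z=hλ:
  k1=λy_n ⇒ h·k1=z·y_n;  k2=λ(1+1/3z)y_n ⇒ h·k2=z(1+1/3z)y_n
  y_{n+1}/y_n = 1 − 1/25z + 26/25z(1+1/3z) = 1 + z + 26/75z²
  so R(z) = 1 + z + 26/75z².

Boundary: |R(x)|=1, x<0.
x=-1.56: |R|=0.2836
R=1: x+26/75x²=0 ⇒ x=−75/26=-2.8846; min R=1−1/(4·26/75)=0.2788>−1
Confirm numerically:
  x=-2.511: |R|=0.67478 <1
  x=-2.439: |R|=0.62322 <1
  x=-1.943: |R|=0.36575 <1
  x=-3.119: |R|=1.25343 >1
  x=-3.065: |R|=1.19166 >1
Stable set (-2.8846, 0).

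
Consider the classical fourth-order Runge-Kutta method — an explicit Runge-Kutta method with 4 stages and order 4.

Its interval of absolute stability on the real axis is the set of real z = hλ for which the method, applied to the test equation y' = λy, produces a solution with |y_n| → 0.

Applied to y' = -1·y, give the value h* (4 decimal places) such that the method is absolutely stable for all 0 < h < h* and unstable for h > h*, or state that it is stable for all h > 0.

Set f=λy, z=hλ:
  order 4, 4-stage ⇒ R(z)=1+z+z^2/2+z^3/6+z^4/24
  (e.g. R(-1.02)=0.36843, |R|=0.36843)

Boundary: |R(x)|=1, x<0.
x=-1.02: |R|=0.3684
|R(-2.39)|=0.5502 |R(-1.75)|=0.2788 |R(-1.67)|=0.2723
Bisect:
  x_lo=-3.5854 |R|=3.0460  x_hi=-0.2134 |R|=0.8078
  mid=-1.89943 |R|=0.30470 →hi
  mid=-2.74242 |R|=0.93727 →hi
  mid=-3.16392 |R|=1.73793 →lo
  mid=-2.95317 |R|=1.28406 →lo
  mid=-2.84780 |R|=1.09840 →lo
  mid=-2.79511 |R|=1.01490 →lo
  mid=-2.76877 |R|=0.97537 →hi
  mid=-2.78194 |R|=0.99496 →hi
  mid=-2.78853 |R|=1.00488 →lo
  mid=-2.78523 |R|=0.99991 →hi
  ...
  [-2.78544,-2.78523] ⇒ x*=-2.7853
Stable set (-2.7853, 0).

(-2.7853,0); λ=-1 ⇒ h* = 2.7853.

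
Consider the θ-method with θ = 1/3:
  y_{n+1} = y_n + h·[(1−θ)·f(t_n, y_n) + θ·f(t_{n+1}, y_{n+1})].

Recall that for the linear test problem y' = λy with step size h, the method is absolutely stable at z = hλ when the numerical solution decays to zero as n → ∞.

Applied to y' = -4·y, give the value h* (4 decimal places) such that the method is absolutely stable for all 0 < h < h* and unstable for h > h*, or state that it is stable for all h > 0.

(-6.0000,0); λ=-4 ⇒ h* = (6)/4 = 1.5000.

Test eqn y'=λy, z=hλ:
  y_{n+1} = y_n + z·[2/3·y_n + 1/3·y_{n+1}] ⇒ (1 − 1/3z)y_{n+1} = (1 + 2/3z)y_n
  so R(z) = (1 + 2/3z)/(1 − 1/3z).

Find x<0 with |R(x)|<1.
x=-0.39: |R|=0.6549
R=−1: 1+2/3x = −1+1/3x ⇒ -1/3x=2 ⇒ x=2/(-1/3)=-6.0000
Confirm numerically:
  x=-4.715: |R|=0.83344 <1
  x=-3.949: |R|=0.70485 <1
  x=-3.322: |R|=0.57640 <1
  x=-3.064: |R|=0.51583 <1
  x=-6.519: |R|=1.05452 >1
  x=-6.249: |R|=1.02692 >1
So |R|<1 on (-6.0000, 0).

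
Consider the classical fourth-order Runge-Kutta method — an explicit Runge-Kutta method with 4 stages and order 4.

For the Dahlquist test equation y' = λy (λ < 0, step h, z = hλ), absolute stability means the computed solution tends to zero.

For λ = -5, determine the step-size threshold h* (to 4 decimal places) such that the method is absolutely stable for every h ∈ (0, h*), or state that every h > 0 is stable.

(-2.7853,0); λ=-5 ⇒ h* = 0.5571.

With y'=λy (z=hλ):
  order 4, 4-stage ⇒ R(z)=1+z+z^2/2+z^3/6+z^4/24
  (e.g. R(-0.44)=0.64416, |R|=0.64416)

Need |R(x)|<1, x<0.
x=-0.44: |R|=0.6442
|R(-2.94)|=1.2594 |R(-2.63)|=0.7900 |R(-0.57)|=0.5660
Bisect:
  x_lo=-3.3515 |R|=2.2477  x_hi=-0.0718 |R|=0.9308
  mid=-1.71164 |R|=0.27508 →hi
  mid=-2.53159 |R|=0.68019 →hi
  mid=-2.94156 |R|=1.26232 →lo
  mid=-2.73657 |R|=0.92900 →hi
  mid=-2.83907 |R|=1.08415 →lo
  mid=-2.78782 |R|=1.00382 →lo
  mid=-2.76220 |R|=0.96573 →hi
  ...
  [-2.78542,-2.78522] ⇒ x*=-2.7853
Interval (-2.7853, 0).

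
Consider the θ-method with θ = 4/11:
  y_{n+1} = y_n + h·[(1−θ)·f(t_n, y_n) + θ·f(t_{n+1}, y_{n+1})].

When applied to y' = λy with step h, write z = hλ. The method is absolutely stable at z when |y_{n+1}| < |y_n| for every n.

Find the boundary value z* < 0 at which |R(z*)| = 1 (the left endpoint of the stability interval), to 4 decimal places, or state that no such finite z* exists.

left endpoint -7.3333.

Test eqn y'=λy, z=hλ:
  y_{n+1} = y_n + z·[7/11·y_n + 4/11·y_{n+1}] ⇒ (1 − 4/11z)y_{n+1} = (1 + 7/11z)y_n
  ⇒ R(z) = (1 + 7/11z)/(1 − 4/11z).

Need |R(x)|<1, x<0.
x=-1.58: |R|=0.0035
R=−1: 1+7/11x = −1+4/11x ⇒ -3/11x=2 ⇒ x=2/(-3/11)=-7.3333
Confirm numerically:
  x=-7.035: |R|=0.97713 <1
  x=-6.554: |R|=0.93718 <1
  x=-5.829: |R|=0.86849 <1
  x=-5.126: |R|=0.78980 <1
  x=-7.423: |R|=1.00661 >1
  x=-7.375: |R|=1.00309 >1
  x=-7.362: |R|=1.00213 >1
So |R|<1 on (-7.3333, 0).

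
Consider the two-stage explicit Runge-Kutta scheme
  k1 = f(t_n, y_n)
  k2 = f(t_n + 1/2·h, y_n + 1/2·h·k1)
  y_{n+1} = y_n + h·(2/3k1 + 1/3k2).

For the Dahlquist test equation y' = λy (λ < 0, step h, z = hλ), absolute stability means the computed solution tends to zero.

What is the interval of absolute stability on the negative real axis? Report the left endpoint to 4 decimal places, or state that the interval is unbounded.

z∈(-6.0000,0).

On y'=λy, z=hλ:
  k1=λy_n ⇒ h·k1=z·y_n;  k2=λ(1+1/2z)y_n ⇒ h·k2=z(1+1/2z)y_n
  y_{n+1}/y_n = 1 + 2/3z + 1/3z(1+1/2z) = 1 + z + 1/6z²
  ⇒ R(z) = 1 + z + 1/6z².

Find x<0 with |R(x)|<1.
x=-0.42: |R|=0.6094
R=1: x+1/6x²=0 ⇒ x=−6=-6.0000; min R=1−1/(4·1/6)=-0.5000>−1
Confirm numerically:
  x=-5.566: |R|=0.59739 <1
  x=-5.167: |R|=0.28265 <1
  x=-4.647: |R|=0.04790 <1
  x=-3.338: |R|=0.48096 <1
  x=-6.329: |R|=1.34704 >1
  x=-6.235: |R|=1.24420 >1
  x=-6.174: |R|=1.17905 >1
Stable set (-6.0000, 0).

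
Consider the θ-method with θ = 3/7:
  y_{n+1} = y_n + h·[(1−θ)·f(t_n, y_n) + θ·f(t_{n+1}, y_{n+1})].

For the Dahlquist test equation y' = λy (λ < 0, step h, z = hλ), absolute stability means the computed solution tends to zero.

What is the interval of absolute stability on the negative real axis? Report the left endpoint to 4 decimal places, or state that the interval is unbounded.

On y'=λy, z=hλ:
  y_{n+1} = y_n + z·[4/7·y_n + 3/7·y_{n+1}] ⇒ (1 − 3/7z)y_{n+1} = (1 + 4/7z)y_n
  Hence R(z) = (1 + 4/7z)/(1 − 3/7z).

Need |R(x)|<1, x<0.
x=-1.38: |R|=0.1329
R=−1: 1+4/7x = −1+3/7x ⇒ -1/7x=2 ⇒ x=2/(-1/7)=-14.0000
Confirm numerically:
  x=-13.536: |R|=0.99025 <1
  x=-12.531: |R|=0.96706 <1
  x=-10.910: |R|=0.92223 <1
  x=-10.894: |R|=0.92173 <1
  x=-14.402: |R|=1.00801 >1
  x=-14.382: |R|=1.00762 >1
  x=-14.046: |R|=1.00094 >1
Stable set (-14.0000, 0).

(-14.0000, 0).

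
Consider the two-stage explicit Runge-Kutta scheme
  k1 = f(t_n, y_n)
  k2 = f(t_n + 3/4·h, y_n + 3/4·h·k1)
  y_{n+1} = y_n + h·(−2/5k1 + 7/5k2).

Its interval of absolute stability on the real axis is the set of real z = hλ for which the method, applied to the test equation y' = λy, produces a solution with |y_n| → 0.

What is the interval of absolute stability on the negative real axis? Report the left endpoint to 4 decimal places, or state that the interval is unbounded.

Test eqn y'=λy, z=hλ:
  k1=λy_n ⇒ h·k1=z·y_n;  k2=λ(1+3/4z)y_n ⇒ h·k2=z(1+3/4z)y_n
  y_{n+1}/y_n = 1 − 2/5z + 7/5z(1+3/4z) = 1 + z + 21/20z²
  ⇒ R(z) = 1 + z + 21/20z².

Find x<0 with |R(x)|<1.
x=-1.03: |R|=1.0839
R=1: x+21/20x²=0 ⇒ x=−20/21=-0.9524; min R=1−1/(4·21/20)=0.7619>−1
Confirm numerically:
  x=-0.681: |R|=0.80595 <1
  x=-0.650: |R|=0.79363 <1
  x=-0.474: |R|=0.76191 <1
  x=-1.220: |R|=1.34282 >1
  x=-1.004: |R|=1.05442 >1
So |R|<1 on (-0.9524, 0).

z∈(-0.9524,0).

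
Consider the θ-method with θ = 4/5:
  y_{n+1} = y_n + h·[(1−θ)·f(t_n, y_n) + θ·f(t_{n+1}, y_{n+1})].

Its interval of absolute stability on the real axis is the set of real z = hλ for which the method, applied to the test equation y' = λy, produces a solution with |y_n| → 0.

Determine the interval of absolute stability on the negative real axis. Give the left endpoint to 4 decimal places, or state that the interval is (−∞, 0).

With y'=λy (z=hλ):
  y_{n+1} = y_n + z·[1/5·y_n + 4/5·y_{n+1}] ⇒ (1 − 4/5z)y_{n+1} = (1 + 1/5z)y_n
  R(z) = (1 + 1/5z)/(1 − 4/5z).

Boundary: |R(x)|=1, x<0.
x=-1.47: |R|=0.3244
x=-2: |R|=0.2308
x=-10: |R|=0.1111
x=-100: |R|=0.2346
θ=4/5≥1/2 ⇒ |1+1/5x|<|1−4/5x| ∀x<0 ⇒ unbounded interval.

unbounded; (−∞, 0).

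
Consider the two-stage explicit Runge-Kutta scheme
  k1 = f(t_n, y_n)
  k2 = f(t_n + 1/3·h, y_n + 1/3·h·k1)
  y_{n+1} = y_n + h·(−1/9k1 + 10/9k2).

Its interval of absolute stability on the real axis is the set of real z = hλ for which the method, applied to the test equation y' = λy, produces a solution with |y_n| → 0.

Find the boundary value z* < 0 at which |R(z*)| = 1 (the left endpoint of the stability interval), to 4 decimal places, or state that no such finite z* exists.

left endpoint -2.7000.

Test eqn y'=λy, z=hλ:
  k1=λy_n ⇒ h·k1=z·y_n;  k2=λ(1+1/3z)y_n ⇒ h·k2=z(1+1/3z)y_n
  y_{n+1}/y_n = 1 − 1/9z + 10/9z(1+1/3z) = 1 + z + 10/27z²
  R(z) = 1 + z + 10/27z².

Solve |R(x)|<1 on ℝ⁻.
x=-0.43: |R|=0.6385
R=1: x+10/27x²=0 ⇒ x=−27/10=-2.7000; min R=1−1/(4·10/27)=0.3250>−1
Confirm numerically:
  x=-2.240: |R|=0.61837 <1
  x=-2.153: |R|=0.56382 <1
  x=-1.844: |R|=0.41538 <1
  x=-1.811: |R|=0.40371 <1
  x=-3.275: |R|=1.69745 >1
  x=-2.793: |R|=1.09620 >1
  x=-2.727: |R|=1.02727 >1
So |R|<1 on (-2.7000, 0).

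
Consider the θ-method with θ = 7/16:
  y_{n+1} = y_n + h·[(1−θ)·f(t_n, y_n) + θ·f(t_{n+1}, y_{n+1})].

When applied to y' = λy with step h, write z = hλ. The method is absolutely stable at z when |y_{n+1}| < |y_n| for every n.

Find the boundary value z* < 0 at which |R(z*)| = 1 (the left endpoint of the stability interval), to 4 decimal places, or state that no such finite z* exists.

z* = -16.0000.

With y'=λy (z=hλ):
  y_{n+1} = y_n + z·[9/16·y_n + 7/16·y_{n+1}] ⇒ (1 − 7/16z)y_{n+1} = (1 + 9/16z)y_n
  Hence R(z) = (1 + 9/16z)/(1 − 7/16z).

Boundary: |R(x)|=1, x<0.
x=-0.95: |R|=0.3289
R=−1: 1+9/16x = −1+7/16x ⇒ -1/8x=2 ⇒ x=2/(-1/8)=-16.0000
Confirm numerically:
  x=-15.678: |R|=0.99488 <1
  x=-13.496: |R|=0.95467 <1
  x=-11.116: |R|=0.89588 <1
  x=-16.161: |R|=1.00249 >1
  x=-16.050: |R|=1.00078 >1
Stable set (-16.0000, 0).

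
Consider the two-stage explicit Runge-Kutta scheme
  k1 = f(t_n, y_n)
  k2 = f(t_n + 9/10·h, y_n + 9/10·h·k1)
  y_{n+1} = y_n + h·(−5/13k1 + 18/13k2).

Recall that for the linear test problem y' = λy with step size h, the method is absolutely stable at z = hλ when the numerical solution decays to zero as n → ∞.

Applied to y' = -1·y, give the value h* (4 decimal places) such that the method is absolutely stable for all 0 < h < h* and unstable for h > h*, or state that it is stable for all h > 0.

With y'=λy (z=hλ):
  k1=λy_n ⇒ h·k1=z·y_n;  k2=λ(1+9/10z)y_n ⇒ h·k2=z(1+9/10z)y_n
  y_{n+1}/y_n = 1 − 5/13z + 18/13z(1+9/10z) = 1 + z + 81/65z²
  R(z) = 1 + z + 81/65z².

Find x<0 with |R(x)|<1.
x=-0.9: |R|=1.1094
R=1: x+81/65x²=0 ⇒ x=−65/81=-0.8025; min R=1−1/(4·81/65)=0.7994>−1
Confirm numerically:
  x=-0.630: |R|=0.86460 <1
  x=-0.607: |R|=0.85214 <1
  x=-0.550: |R|=0.82696 <1
  x=-0.513: |R|=0.81495 <1
  x=-1.385: |R|=2.00540 >1
  x=-1.259: |R|=1.71625 >1
  x=-1.126: |R|=1.45397 >1
Stable set (-0.8025, 0).

(-0.8025,0); λ=-1 ⇒ h* = (65/81)/1 = 0.8025.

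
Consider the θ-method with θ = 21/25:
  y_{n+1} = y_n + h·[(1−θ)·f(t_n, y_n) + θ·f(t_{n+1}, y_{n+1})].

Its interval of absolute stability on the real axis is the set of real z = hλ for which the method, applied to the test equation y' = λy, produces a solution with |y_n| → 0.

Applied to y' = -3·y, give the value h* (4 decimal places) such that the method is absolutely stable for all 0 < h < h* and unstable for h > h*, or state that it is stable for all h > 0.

Test eqn y'=λy, z=hλ:
  y_{n+1} = y_n + z·[4/25·y_n + 21/25·y_{n+1}] ⇒ (1 − 21/25z)y_{n+1} = (1 + 4/25z)y_n
  ⇒ R(z) = (1 + 4/25z)/(1 − 21/25z).

Solve |R(x)|<1 on ℝ⁻.
x=-0.47: |R|=0.6630
x=-2: |R|=0.2537
x=-10: |R|=0.0638
x=-100: |R|=0.1765
θ=21/25≥1/2 ⇒ |1+4/25x|<|1−21/25x| ∀x<0 ⇒ stable on all of ℝ⁻.

unbounded; (−∞, 0). Any h>0 works for λ=-3.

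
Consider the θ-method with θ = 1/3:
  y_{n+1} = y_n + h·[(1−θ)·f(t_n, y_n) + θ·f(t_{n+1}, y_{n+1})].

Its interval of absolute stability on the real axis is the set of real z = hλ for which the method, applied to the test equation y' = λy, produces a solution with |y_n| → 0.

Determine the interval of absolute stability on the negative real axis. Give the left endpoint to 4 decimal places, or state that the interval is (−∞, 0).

z∈(-6.0000,0).

With y'=λy (z=hλ):
  y_{n+1} = y_n + z·[2/3·y_n + 1/3·y_{n+1}] ⇒ (1 − 1/3z)y_{n+1} = (1 + 2/3z)y_n
  ⇒ R(z) = (1 + 2/3z)/(1 − 1/3z).

Solve |R(x)|<1 on ℝ⁻.
x=-0.81: |R|=0.3622
R=−1: 1+2/3x = −1+1/3x ⇒ -1/3x=2 ⇒ x=2/(-1/3)=-6.0000
Confirm numerically:
  x=-5.510: |R|=0.94242 <1
  x=-5.001: |R|=0.87514 <1
  x=-2.544: |R|=0.37662 <1
  x=-6.491: |R|=1.05173 >1
  x=-6.191: |R|=1.02078 >1
  x=-6.037: |R|=1.00409 >1
Stable set (-6.0000, 0).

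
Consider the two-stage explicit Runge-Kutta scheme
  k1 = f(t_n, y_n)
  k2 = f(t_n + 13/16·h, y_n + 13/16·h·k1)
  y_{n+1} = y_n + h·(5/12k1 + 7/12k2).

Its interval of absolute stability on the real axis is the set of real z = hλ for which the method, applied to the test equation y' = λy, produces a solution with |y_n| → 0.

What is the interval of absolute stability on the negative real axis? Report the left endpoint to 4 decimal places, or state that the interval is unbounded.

Test eqn y'=λy, z=hλ:
  k1=λy_n ⇒ h·k1=z·y_n;  k2=λ(1+13/16z)y_n ⇒ h·k2=z(1+13/16z)y_n
  y_{n+1}/y_n = 1 + 5/12z + 7/12z(1+13/16z) = 1 + z + 91/192z²
  Hence R(z) = 1 + z + 91/192z².

Solve |R(x)|<1 on ℝ⁻.
x=-0.5: |R|=0.6185
R=1: x+91/192x²=0 ⇒ x=−192/91=-2.1099; min R=1−1/(4·91/192)=0.4725>−1
Confirm numerically:
  x=-1.834: |R|=0.76019 <1
  x=-1.656: |R|=0.64375 <1
  x=-1.438: |R|=0.54207 <1
  x=-2.704: |R|=1.76140 >1
  x=-2.156: |R|=1.04712 >1
So |R|<1 on (-2.1099, 0).

(-2.1099, 0).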